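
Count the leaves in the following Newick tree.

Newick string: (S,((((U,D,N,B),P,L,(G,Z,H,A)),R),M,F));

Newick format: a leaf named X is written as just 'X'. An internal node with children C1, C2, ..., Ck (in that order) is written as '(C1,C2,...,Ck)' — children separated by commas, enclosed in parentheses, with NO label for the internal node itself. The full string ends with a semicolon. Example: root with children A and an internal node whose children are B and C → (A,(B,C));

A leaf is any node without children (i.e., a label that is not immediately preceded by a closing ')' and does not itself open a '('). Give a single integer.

Newick: (S,((((U,D,N,B),P,L,(G,Z,H,A)),R),M,F));
Scan left-to-right; a leaf is any maximal label run not followed by '(':
  pos 1: leaf 'S' → count = 1
  pos 7: leaf 'U' → count = 2
  pos 9: leaf 'D' → count = 3
  pos 11: leaf 'N' → count = 4
  pos 13: leaf 'B' → count = 5
  pos 16: leaf 'P' → count = 6
  pos 18: leaf 'L' → count = 7
  pos 21: leaf 'G' → count = 8
  pos 23: leaf 'Z' → count = 9
  pos 25: leaf 'H' → count = 10
  pos 27: leaf 'A' → count = 11
  pos 31: leaf 'R' → count = 12
  pos 34: leaf 'M' → count = 13
  pos 36: leaf 'F' → count = 14
Total leaves: 14

Answer: 14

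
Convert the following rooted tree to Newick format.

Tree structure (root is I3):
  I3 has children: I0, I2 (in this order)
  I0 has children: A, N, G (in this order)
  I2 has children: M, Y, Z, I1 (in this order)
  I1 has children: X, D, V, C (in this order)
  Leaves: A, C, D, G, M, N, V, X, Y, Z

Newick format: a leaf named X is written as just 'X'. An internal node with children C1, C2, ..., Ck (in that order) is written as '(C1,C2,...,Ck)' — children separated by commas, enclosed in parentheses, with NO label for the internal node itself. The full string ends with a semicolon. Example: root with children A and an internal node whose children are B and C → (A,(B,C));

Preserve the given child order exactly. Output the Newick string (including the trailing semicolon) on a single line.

Answer: ((A,N,G),(M,Y,Z,(X,D,V,C)));

Derivation:
internal I3 with children ['I0', 'I2']
  internal I0 with children ['A', 'N', 'G']
    leaf 'A' → 'A'
    leaf 'N' → 'N'
    leaf 'G' → 'G'
  → '(A,N,G)'
  internal I2 with children ['M', 'Y', 'Z', 'I1']
    leaf 'M' → 'M'
    leaf 'Y' → 'Y'
    leaf 'Z' → 'Z'
    internal I1 with children ['X', 'D', 'V', 'C']
      leaf 'X' → 'X'
      leaf 'D' → 'D'
      leaf 'V' → 'V'
      leaf 'C' → 'C'
    → '(X,D,V,C)'
  → '(M,Y,Z,(X,D,V,C))'
→ '((A,N,G),(M,Y,Z,(X,D,V,C)))'
Final: ((A,N,G),(M,Y,Z,(X,D,V,C)));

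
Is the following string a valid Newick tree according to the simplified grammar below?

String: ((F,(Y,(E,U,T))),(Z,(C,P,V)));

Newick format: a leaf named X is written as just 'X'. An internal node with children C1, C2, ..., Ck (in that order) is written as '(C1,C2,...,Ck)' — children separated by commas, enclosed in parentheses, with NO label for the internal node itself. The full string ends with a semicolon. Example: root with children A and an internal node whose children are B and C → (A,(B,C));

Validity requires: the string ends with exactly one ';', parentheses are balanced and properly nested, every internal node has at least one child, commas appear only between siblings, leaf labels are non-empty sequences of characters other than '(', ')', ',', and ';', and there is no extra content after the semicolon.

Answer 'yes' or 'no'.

Answer: yes

Derivation:
Input: ((F,(Y,(E,U,T))),(Z,(C,P,V)));
Paren balance: 6 '(' vs 6 ')' OK
Ends with single ';': True
Full parse: OK
Valid: True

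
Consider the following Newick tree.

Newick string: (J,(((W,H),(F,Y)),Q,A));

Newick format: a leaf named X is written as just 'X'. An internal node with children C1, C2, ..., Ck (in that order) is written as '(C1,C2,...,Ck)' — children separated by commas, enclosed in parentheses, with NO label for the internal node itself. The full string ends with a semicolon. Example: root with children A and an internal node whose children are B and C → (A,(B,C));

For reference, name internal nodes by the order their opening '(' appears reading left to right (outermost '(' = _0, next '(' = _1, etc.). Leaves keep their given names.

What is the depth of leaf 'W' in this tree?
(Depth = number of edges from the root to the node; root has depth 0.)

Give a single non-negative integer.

Newick: (J,(((W,H),(F,Y)),Q,A));
Naming internals by '(' encounter order: outermost '(' = _0, next = _1, ...
Query node: W
Path from root: _0 -> _1 -> _2 -> _3 -> W
Depth of W: 4 (number of edges from root)

Answer: 4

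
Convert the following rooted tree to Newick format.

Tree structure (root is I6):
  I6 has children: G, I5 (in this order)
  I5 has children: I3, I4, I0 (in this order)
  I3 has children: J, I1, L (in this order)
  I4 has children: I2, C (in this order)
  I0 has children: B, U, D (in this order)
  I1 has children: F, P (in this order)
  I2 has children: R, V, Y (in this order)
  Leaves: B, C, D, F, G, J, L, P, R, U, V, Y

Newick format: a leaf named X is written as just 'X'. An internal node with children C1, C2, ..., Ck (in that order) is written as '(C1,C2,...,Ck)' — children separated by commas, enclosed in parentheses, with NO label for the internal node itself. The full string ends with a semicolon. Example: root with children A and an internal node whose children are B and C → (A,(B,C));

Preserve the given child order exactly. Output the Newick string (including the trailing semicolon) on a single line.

internal I6 with children ['G', 'I5']
  leaf 'G' → 'G'
  internal I5 with children ['I3', 'I4', 'I0']
    internal I3 with children ['J', 'I1', 'L']
      leaf 'J' → 'J'
      internal I1 with children ['F', 'P']
        leaf 'F' → 'F'
        leaf 'P' → 'P'
      → '(F,P)'
      leaf 'L' → 'L'
    → '(J,(F,P),L)'
    internal I4 with children ['I2', 'C']
      internal I2 with children ['R', 'V', 'Y']
        leaf 'R' → 'R'
        leaf 'V' → 'V'
        leaf 'Y' → 'Y'
      → '(R,V,Y)'
      leaf 'C' → 'C'
    → '((R,V,Y),C)'
    internal I0 with children ['B', 'U', 'D']
      leaf 'B' → 'B'
      leaf 'U' → 'U'
      leaf 'D' → 'D'
    → '(B,U,D)'
  → '((J,(F,P),L),((R,V,Y),C),(B,U,D))'
→ '(G,((J,(F,P),L),((R,V,Y),C),(B,U,D)))'
Final: (G,((J,(F,P),L),((R,V,Y),C),(B,U,D)));

Answer: (G,((J,(F,P),L),((R,V,Y),C),(B,U,D)));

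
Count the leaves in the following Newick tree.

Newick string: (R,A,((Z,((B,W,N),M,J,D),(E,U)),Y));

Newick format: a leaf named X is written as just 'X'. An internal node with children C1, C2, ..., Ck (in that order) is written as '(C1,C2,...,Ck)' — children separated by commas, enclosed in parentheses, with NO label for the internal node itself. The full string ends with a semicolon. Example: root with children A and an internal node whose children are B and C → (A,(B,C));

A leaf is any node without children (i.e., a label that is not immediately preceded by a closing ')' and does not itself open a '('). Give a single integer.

Answer: 12

Derivation:
Newick: (R,A,((Z,((B,W,N),M,J,D),(E,U)),Y));
Scan left-to-right; a leaf is any maximal label run not followed by '(':
  pos 1: leaf 'R' → count = 1
  pos 3: leaf 'A' → count = 2
  pos 7: leaf 'Z' → count = 3
  pos 11: leaf 'B' → count = 4
  pos 13: leaf 'W' → count = 5
  pos 15: leaf 'N' → count = 6
  pos 18: leaf 'M' → count = 7
  pos 20: leaf 'J' → count = 8
  pos 22: leaf 'D' → count = 9
  pos 26: leaf 'E' → count = 10
  pos 28: leaf 'U' → count = 11
  pos 32: leaf 'Y' → count = 12
Total leaves: 12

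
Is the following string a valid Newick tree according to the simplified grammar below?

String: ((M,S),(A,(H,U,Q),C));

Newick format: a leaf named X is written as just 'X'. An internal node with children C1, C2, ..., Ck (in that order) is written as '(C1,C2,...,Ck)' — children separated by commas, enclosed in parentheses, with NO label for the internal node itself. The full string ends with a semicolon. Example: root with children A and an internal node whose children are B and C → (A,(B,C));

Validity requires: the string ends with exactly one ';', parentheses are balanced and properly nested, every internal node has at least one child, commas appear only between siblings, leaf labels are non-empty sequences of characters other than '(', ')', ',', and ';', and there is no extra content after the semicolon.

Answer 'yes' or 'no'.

Answer: yes

Derivation:
Input: ((M,S),(A,(H,U,Q),C));
Paren balance: 4 '(' vs 4 ')' OK
Ends with single ';': True
Full parse: OK
Valid: True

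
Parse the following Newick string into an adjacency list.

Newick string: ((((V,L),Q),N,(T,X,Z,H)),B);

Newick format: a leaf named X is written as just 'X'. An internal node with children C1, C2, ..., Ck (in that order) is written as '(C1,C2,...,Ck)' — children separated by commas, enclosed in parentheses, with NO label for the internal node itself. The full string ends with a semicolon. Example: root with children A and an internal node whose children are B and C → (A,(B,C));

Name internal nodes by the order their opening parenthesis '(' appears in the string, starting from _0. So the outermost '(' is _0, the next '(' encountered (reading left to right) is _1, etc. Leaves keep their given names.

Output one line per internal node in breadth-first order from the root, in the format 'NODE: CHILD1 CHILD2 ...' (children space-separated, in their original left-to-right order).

Answer: _0: _1 B
_1: _2 N _4
_2: _3 Q
_4: T X Z H
_3: V L

Derivation:
Input: ((((V,L),Q),N,(T,X,Z,H)),B);
Scanning left-to-right, naming '(' by encounter order:
  pos 0: '(' -> open internal node _0 (depth 1)
  pos 1: '(' -> open internal node _1 (depth 2)
  pos 2: '(' -> open internal node _2 (depth 3)
  pos 3: '(' -> open internal node _3 (depth 4)
  pos 7: ')' -> close internal node _3 (now at depth 3)
  pos 10: ')' -> close internal node _2 (now at depth 2)
  pos 14: '(' -> open internal node _4 (depth 3)
  pos 22: ')' -> close internal node _4 (now at depth 2)
  pos 23: ')' -> close internal node _1 (now at depth 1)
  pos 26: ')' -> close internal node _0 (now at depth 0)
Total internal nodes: 5
BFS adjacency from root:
  _0: _1 B
  _1: _2 N _4
  _2: _3 Q
  _4: T X Z H
  _3: V L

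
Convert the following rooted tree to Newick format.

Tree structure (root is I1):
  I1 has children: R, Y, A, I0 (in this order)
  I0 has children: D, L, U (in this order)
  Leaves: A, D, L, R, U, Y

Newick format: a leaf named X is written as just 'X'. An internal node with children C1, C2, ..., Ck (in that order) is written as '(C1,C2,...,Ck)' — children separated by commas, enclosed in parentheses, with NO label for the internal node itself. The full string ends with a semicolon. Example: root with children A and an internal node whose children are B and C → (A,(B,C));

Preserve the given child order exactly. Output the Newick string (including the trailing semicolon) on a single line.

internal I1 with children ['R', 'Y', 'A', 'I0']
  leaf 'R' → 'R'
  leaf 'Y' → 'Y'
  leaf 'A' → 'A'
  internal I0 with children ['D', 'L', 'U']
    leaf 'D' → 'D'
    leaf 'L' → 'L'
    leaf 'U' → 'U'
  → '(D,L,U)'
→ '(R,Y,A,(D,L,U))'
Final: (R,Y,A,(D,L,U));

Answer: (R,Y,A,(D,L,U));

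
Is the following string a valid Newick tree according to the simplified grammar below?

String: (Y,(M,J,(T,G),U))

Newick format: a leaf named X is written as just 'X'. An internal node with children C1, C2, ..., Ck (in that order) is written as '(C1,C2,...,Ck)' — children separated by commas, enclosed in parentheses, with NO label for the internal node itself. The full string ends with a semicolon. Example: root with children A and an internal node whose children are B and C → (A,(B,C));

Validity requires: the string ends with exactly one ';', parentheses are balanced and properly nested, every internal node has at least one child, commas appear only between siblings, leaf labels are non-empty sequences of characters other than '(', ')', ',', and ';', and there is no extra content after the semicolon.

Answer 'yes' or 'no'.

Answer: no

Derivation:
Input: (Y,(M,J,(T,G),U))
Paren balance: 3 '(' vs 3 ')' OK
Ends with single ';': False
Full parse: FAILS (must end with ;)
Valid: False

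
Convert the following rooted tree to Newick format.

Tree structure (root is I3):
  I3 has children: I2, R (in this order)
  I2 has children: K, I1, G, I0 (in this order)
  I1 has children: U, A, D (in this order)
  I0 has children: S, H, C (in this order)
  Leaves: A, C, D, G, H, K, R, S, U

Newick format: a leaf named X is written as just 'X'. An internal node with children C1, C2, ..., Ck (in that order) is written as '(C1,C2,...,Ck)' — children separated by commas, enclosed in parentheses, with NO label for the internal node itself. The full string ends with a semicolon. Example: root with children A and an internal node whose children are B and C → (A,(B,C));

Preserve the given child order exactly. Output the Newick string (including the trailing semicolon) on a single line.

internal I3 with children ['I2', 'R']
  internal I2 with children ['K', 'I1', 'G', 'I0']
    leaf 'K' → 'K'
    internal I1 with children ['U', 'A', 'D']
      leaf 'U' → 'U'
      leaf 'A' → 'A'
      leaf 'D' → 'D'
    → '(U,A,D)'
    leaf 'G' → 'G'
    internal I0 with children ['S', 'H', 'C']
      leaf 'S' → 'S'
      leaf 'H' → 'H'
      leaf 'C' → 'C'
    → '(S,H,C)'
  → '(K,(U,A,D),G,(S,H,C))'
  leaf 'R' → 'R'
→ '((K,(U,A,D),G,(S,H,C)),R)'
Final: ((K,(U,A,D),G,(S,H,C)),R);

Answer: ((K,(U,A,D),G,(S,H,C)),R);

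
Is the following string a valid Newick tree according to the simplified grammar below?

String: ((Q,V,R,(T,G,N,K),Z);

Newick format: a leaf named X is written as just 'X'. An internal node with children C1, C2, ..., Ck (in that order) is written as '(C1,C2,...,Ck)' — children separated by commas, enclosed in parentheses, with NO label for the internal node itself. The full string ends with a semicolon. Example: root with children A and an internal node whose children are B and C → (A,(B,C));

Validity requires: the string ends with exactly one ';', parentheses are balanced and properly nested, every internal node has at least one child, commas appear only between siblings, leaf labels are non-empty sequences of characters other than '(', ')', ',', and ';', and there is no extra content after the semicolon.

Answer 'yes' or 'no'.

Answer: no

Derivation:
Input: ((Q,V,R,(T,G,N,K),Z);
Paren balance: 3 '(' vs 2 ')' MISMATCH
Ends with single ';': True
Full parse: FAILS (expected , or ) at pos 20)
Valid: False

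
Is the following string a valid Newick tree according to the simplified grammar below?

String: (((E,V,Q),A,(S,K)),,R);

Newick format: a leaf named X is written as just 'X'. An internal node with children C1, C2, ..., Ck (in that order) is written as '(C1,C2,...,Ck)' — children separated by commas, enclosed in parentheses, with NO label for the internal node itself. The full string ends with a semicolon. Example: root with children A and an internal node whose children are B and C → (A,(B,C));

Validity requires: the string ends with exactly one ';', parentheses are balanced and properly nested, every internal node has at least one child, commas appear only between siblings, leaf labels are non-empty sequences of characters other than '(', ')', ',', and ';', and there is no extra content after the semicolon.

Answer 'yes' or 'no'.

Input: (((E,V,Q),A,(S,K)),,R);
Paren balance: 4 '(' vs 4 ')' OK
Ends with single ';': True
Full parse: FAILS (empty leaf label at pos 19)
Valid: False

Answer: no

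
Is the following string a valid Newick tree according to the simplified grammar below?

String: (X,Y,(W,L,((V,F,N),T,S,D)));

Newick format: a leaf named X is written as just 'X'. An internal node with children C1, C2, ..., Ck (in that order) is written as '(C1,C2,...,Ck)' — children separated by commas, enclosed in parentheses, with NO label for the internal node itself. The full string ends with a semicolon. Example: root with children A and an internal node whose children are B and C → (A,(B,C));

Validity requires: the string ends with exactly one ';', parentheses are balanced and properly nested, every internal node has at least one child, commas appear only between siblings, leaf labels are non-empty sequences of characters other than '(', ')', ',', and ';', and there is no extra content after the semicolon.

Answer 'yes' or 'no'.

Input: (X,Y,(W,L,((V,F,N),T,S,D)));
Paren balance: 4 '(' vs 4 ')' OK
Ends with single ';': True
Full parse: OK
Valid: True

Answer: yes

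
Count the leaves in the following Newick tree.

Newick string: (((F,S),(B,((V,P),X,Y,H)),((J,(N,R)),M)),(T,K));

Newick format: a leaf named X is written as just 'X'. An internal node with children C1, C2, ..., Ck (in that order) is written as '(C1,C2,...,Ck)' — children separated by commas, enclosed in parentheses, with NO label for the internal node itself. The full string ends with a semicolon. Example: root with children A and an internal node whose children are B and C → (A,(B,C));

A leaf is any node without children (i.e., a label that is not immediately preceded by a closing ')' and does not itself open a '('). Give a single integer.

Newick: (((F,S),(B,((V,P),X,Y,H)),((J,(N,R)),M)),(T,K));
Scan left-to-right; a leaf is any maximal label run not followed by '(':
  pos 3: leaf 'F' → count = 1
  pos 5: leaf 'S' → count = 2
  pos 9: leaf 'B' → count = 3
  pos 13: leaf 'V' → count = 4
  pos 15: leaf 'P' → count = 5
  pos 18: leaf 'X' → count = 6
  pos 20: leaf 'Y' → count = 7
  pos 22: leaf 'H' → count = 8
  pos 28: leaf 'J' → count = 9
  pos 31: leaf 'N' → count = 10
  pos 33: leaf 'R' → count = 11
  pos 37: leaf 'M' → count = 12
  pos 42: leaf 'T' → count = 13
  pos 44: leaf 'K' → count = 14
Total leaves: 14

Answer: 14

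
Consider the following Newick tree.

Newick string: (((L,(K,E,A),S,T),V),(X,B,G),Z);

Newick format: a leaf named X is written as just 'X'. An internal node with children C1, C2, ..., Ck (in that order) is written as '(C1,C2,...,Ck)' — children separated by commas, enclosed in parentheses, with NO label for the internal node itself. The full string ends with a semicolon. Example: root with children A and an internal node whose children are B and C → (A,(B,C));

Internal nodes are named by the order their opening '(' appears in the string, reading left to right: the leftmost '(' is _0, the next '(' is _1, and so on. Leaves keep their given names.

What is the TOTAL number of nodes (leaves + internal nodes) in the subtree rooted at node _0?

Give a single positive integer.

Newick: (((L,(K,E,A),S,T),V),(X,B,G),Z);
Locate _0: it is the '(' at position 0 (the 1st '(' reading left to right).
Query: subtree rooted at _0
_0: subtree_size = 1 + 15
  _1: subtree_size = 1 + 9
    _2: subtree_size = 1 + 7
      L: subtree_size = 1 + 0
      _3: subtree_size = 1 + 3
        K: subtree_size = 1 + 0
        E: subtree_size = 1 + 0
        A: subtree_size = 1 + 0
      S: subtree_size = 1 + 0
      T: subtree_size = 1 + 0
    V: subtree_size = 1 + 0
  _4: subtree_size = 1 + 3
    X: subtree_size = 1 + 0
    B: subtree_size = 1 + 0
    G: subtree_size = 1 + 0
  Z: subtree_size = 1 + 0
Total subtree size of _0: 16

Answer: 16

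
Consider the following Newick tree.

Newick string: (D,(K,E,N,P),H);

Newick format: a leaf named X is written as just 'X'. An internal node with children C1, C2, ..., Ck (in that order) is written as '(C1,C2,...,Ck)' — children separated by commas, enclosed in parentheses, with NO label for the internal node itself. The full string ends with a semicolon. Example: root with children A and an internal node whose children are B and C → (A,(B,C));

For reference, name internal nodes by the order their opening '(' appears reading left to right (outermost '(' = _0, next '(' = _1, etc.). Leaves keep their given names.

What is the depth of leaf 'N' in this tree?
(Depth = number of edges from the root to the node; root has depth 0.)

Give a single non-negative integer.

Answer: 2

Derivation:
Newick: (D,(K,E,N,P),H);
Naming internals by '(' encounter order: outermost '(' = _0, next = _1, ...
Query node: N
Path from root: _0 -> _1 -> N
Depth of N: 2 (number of edges from root)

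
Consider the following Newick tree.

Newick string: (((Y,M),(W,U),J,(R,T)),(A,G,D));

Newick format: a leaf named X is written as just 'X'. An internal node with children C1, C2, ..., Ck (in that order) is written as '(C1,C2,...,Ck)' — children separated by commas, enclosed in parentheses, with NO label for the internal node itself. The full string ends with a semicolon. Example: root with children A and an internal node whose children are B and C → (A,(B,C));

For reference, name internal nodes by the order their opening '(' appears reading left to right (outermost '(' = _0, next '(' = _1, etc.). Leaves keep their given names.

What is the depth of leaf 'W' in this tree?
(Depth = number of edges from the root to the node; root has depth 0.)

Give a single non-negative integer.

Answer: 3

Derivation:
Newick: (((Y,M),(W,U),J,(R,T)),(A,G,D));
Naming internals by '(' encounter order: outermost '(' = _0, next = _1, ...
Query node: W
Path from root: _0 -> _1 -> _3 -> W
Depth of W: 3 (number of edges from root)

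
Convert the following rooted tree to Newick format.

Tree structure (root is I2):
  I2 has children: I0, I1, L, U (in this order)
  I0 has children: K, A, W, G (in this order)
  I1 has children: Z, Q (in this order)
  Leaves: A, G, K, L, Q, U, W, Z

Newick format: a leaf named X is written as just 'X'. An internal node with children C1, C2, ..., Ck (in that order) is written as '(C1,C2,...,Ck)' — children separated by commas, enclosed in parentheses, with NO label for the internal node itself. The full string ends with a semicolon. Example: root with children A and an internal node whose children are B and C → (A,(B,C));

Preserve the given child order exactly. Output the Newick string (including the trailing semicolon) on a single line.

Answer: ((K,A,W,G),(Z,Q),L,U);

Derivation:
internal I2 with children ['I0', 'I1', 'L', 'U']
  internal I0 with children ['K', 'A', 'W', 'G']
    leaf 'K' → 'K'
    leaf 'A' → 'A'
    leaf 'W' → 'W'
    leaf 'G' → 'G'
  → '(K,A,W,G)'
  internal I1 with children ['Z', 'Q']
    leaf 'Z' → 'Z'
    leaf 'Q' → 'Q'
  → '(Z,Q)'
  leaf 'L' → 'L'
  leaf 'U' → 'U'
→ '((K,A,W,G),(Z,Q),L,U)'
Final: ((K,A,W,G),(Z,Q),L,U);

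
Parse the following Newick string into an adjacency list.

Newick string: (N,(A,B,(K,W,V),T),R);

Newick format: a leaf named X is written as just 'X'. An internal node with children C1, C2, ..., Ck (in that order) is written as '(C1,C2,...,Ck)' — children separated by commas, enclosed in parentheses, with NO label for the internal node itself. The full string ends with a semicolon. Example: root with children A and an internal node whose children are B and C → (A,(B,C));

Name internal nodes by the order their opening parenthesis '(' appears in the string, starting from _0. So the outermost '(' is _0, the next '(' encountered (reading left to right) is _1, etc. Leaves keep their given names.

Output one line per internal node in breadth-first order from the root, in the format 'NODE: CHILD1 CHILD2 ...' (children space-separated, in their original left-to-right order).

Answer: _0: N _1 R
_1: A B _2 T
_2: K W V

Derivation:
Input: (N,(A,B,(K,W,V),T),R);
Scanning left-to-right, naming '(' by encounter order:
  pos 0: '(' -> open internal node _0 (depth 1)
  pos 3: '(' -> open internal node _1 (depth 2)
  pos 8: '(' -> open internal node _2 (depth 3)
  pos 14: ')' -> close internal node _2 (now at depth 2)
  pos 17: ')' -> close internal node _1 (now at depth 1)
  pos 20: ')' -> close internal node _0 (now at depth 0)
Total internal nodes: 3
BFS adjacency from root:
  _0: N _1 R
  _1: A B _2 T
  _2: K W V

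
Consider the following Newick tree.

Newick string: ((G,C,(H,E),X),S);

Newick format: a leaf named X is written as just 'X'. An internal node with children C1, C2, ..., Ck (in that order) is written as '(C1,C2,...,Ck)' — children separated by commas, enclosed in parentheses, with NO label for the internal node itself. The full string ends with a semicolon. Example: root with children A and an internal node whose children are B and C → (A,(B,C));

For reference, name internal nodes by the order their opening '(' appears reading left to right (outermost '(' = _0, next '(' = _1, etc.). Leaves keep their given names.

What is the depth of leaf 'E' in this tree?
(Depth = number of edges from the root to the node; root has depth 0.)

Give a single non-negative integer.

Answer: 3

Derivation:
Newick: ((G,C,(H,E),X),S);
Naming internals by '(' encounter order: outermost '(' = _0, next = _1, ...
Query node: E
Path from root: _0 -> _1 -> _2 -> E
Depth of E: 3 (number of edges from root)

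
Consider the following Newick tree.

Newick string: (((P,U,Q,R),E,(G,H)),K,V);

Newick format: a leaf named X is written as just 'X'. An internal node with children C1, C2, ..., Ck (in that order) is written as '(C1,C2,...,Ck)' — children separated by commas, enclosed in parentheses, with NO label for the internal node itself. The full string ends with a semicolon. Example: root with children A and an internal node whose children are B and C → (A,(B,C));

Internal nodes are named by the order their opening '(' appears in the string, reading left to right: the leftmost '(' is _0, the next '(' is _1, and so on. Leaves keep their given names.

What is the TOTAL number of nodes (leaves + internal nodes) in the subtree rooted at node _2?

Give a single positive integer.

Answer: 5

Derivation:
Newick: (((P,U,Q,R),E,(G,H)),K,V);
Locate _2: it is the '(' at position 2 (the 3rd '(' reading left to right).
Query: subtree rooted at _2
_2: subtree_size = 1 + 4
  P: subtree_size = 1 + 0
  U: subtree_size = 1 + 0
  Q: subtree_size = 1 + 0
  R: subtree_size = 1 + 0
Total subtree size of _2: 5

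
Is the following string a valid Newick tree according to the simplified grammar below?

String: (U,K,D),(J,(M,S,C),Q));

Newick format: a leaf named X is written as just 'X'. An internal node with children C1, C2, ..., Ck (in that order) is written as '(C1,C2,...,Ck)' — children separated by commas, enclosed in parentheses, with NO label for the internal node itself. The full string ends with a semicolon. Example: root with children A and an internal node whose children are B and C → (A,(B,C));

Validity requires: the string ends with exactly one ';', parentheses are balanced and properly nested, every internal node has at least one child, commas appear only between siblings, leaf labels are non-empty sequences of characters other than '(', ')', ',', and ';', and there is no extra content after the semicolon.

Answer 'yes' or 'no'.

Answer: no

Derivation:
Input: (U,K,D),(J,(M,S,C),Q));
Paren balance: 3 '(' vs 4 ')' MISMATCH
Ends with single ';': True
Full parse: FAILS (extra content after tree at pos 7)
Valid: False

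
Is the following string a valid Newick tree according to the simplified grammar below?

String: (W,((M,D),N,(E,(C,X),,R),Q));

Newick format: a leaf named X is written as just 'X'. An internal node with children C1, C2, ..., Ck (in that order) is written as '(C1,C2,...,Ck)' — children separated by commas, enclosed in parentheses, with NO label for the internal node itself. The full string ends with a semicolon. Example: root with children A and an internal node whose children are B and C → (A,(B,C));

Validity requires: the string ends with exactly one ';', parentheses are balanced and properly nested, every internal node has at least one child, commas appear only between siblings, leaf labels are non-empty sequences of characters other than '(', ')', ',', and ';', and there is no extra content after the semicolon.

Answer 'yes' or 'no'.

Answer: no

Derivation:
Input: (W,((M,D),N,(E,(C,X),,R),Q));
Paren balance: 5 '(' vs 5 ')' OK
Ends with single ';': True
Full parse: FAILS (empty leaf label at pos 21)
Valid: False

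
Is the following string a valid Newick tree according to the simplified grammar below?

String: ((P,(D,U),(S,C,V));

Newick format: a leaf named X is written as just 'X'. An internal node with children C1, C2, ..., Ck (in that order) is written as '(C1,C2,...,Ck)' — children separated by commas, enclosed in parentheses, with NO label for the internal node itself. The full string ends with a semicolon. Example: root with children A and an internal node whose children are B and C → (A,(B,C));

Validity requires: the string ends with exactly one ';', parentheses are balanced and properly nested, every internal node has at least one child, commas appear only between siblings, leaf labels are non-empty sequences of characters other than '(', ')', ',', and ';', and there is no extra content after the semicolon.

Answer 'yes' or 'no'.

Input: ((P,(D,U),(S,C,V));
Paren balance: 4 '(' vs 3 ')' MISMATCH
Ends with single ';': True
Full parse: FAILS (expected , or ) at pos 18)
Valid: False

Answer: no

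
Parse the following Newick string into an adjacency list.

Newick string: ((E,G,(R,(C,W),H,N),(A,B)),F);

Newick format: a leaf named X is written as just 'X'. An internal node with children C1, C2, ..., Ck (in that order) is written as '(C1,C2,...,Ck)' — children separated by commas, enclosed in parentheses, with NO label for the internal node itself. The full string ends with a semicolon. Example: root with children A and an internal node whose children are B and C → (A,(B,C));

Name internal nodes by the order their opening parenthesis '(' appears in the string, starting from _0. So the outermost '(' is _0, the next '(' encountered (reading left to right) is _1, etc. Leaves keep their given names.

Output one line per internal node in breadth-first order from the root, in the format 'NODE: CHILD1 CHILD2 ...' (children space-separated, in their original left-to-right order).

Input: ((E,G,(R,(C,W),H,N),(A,B)),F);
Scanning left-to-right, naming '(' by encounter order:
  pos 0: '(' -> open internal node _0 (depth 1)
  pos 1: '(' -> open internal node _1 (depth 2)
  pos 6: '(' -> open internal node _2 (depth 3)
  pos 9: '(' -> open internal node _3 (depth 4)
  pos 13: ')' -> close internal node _3 (now at depth 3)
  pos 18: ')' -> close internal node _2 (now at depth 2)
  pos 20: '(' -> open internal node _4 (depth 3)
  pos 24: ')' -> close internal node _4 (now at depth 2)
  pos 25: ')' -> close internal node _1 (now at depth 1)
  pos 28: ')' -> close internal node _0 (now at depth 0)
Total internal nodes: 5
BFS adjacency from root:
  _0: _1 F
  _1: E G _2 _4
  _2: R _3 H N
  _4: A B
  _3: C W

Answer: _0: _1 F
_1: E G _2 _4
_2: R _3 H N
_4: A B
_3: C W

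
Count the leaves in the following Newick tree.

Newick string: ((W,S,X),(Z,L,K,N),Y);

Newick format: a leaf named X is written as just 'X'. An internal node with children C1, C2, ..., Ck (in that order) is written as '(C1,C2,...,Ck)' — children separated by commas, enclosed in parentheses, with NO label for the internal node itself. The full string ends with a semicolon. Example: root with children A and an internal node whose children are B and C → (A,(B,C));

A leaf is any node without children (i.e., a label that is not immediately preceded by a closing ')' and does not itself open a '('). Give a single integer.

Answer: 8

Derivation:
Newick: ((W,S,X),(Z,L,K,N),Y);
Scan left-to-right; a leaf is any maximal label run not followed by '(':
  pos 2: leaf 'W' → count = 1
  pos 4: leaf 'S' → count = 2
  pos 6: leaf 'X' → count = 3
  pos 10: leaf 'Z' → count = 4
  pos 12: leaf 'L' → count = 5
  pos 14: leaf 'K' → count = 6
  pos 16: leaf 'N' → count = 7
  pos 19: leaf 'Y' → count = 8
Total leaves: 8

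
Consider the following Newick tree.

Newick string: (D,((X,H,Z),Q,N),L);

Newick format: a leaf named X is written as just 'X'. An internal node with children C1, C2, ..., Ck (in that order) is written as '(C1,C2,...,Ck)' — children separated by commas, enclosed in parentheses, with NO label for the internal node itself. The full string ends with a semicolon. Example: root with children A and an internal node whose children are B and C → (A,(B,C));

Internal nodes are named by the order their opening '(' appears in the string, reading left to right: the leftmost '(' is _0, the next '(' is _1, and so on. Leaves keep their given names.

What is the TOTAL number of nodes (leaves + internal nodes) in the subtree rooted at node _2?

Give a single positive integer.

Answer: 4

Derivation:
Newick: (D,((X,H,Z),Q,N),L);
Locate _2: it is the '(' at position 4 (the 3rd '(' reading left to right).
Query: subtree rooted at _2
_2: subtree_size = 1 + 3
  X: subtree_size = 1 + 0
  H: subtree_size = 1 + 0
  Z: subtree_size = 1 + 0
Total subtree size of _2: 4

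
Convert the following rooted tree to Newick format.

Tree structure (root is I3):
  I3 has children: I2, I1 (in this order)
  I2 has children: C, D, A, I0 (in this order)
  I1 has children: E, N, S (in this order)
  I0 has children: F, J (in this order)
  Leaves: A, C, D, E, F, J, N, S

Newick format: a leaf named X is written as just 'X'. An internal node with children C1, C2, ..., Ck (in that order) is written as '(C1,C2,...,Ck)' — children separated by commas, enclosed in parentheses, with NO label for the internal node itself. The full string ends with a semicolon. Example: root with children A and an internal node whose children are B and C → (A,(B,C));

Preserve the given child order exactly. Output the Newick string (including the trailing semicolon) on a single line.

Answer: ((C,D,A,(F,J)),(E,N,S));

Derivation:
internal I3 with children ['I2', 'I1']
  internal I2 with children ['C', 'D', 'A', 'I0']
    leaf 'C' → 'C'
    leaf 'D' → 'D'
    leaf 'A' → 'A'
    internal I0 with children ['F', 'J']
      leaf 'F' → 'F'
      leaf 'J' → 'J'
    → '(F,J)'
  → '(C,D,A,(F,J))'
  internal I1 with children ['E', 'N', 'S']
    leaf 'E' → 'E'
    leaf 'N' → 'N'
    leaf 'S' → 'S'
  → '(E,N,S)'
→ '((C,D,A,(F,J)),(E,N,S))'
Final: ((C,D,A,(F,J)),(E,N,S));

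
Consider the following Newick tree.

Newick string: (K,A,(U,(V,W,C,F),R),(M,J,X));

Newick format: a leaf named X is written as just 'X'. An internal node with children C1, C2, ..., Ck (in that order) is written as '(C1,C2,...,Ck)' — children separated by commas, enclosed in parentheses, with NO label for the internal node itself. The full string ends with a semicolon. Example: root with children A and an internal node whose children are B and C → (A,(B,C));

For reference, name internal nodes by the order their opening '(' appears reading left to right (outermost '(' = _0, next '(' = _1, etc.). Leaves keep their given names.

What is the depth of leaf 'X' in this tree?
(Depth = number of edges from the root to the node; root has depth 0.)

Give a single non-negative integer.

Newick: (K,A,(U,(V,W,C,F),R),(M,J,X));
Naming internals by '(' encounter order: outermost '(' = _0, next = _1, ...
Query node: X
Path from root: _0 -> _3 -> X
Depth of X: 2 (number of edges from root)

Answer: 2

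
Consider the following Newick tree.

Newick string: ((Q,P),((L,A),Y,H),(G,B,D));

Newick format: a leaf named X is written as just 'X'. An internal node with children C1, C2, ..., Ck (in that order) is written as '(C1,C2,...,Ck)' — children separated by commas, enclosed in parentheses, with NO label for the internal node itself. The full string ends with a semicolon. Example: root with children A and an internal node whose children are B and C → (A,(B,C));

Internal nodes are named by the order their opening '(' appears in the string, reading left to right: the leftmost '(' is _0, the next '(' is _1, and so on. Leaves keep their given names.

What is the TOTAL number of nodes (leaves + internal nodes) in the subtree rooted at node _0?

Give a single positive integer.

Answer: 14

Derivation:
Newick: ((Q,P),((L,A),Y,H),(G,B,D));
Locate _0: it is the '(' at position 0 (the 1st '(' reading left to right).
Query: subtree rooted at _0
_0: subtree_size = 1 + 13
  _1: subtree_size = 1 + 2
    Q: subtree_size = 1 + 0
    P: subtree_size = 1 + 0
  _2: subtree_size = 1 + 5
    _3: subtree_size = 1 + 2
      L: subtree_size = 1 + 0
      A: subtree_size = 1 + 0
    Y: subtree_size = 1 + 0
    H: subtree_size = 1 + 0
  _4: subtree_size = 1 + 3
    G: subtree_size = 1 + 0
    B: subtree_size = 1 + 0
    D: subtree_size = 1 + 0
Total subtree size of _0: 14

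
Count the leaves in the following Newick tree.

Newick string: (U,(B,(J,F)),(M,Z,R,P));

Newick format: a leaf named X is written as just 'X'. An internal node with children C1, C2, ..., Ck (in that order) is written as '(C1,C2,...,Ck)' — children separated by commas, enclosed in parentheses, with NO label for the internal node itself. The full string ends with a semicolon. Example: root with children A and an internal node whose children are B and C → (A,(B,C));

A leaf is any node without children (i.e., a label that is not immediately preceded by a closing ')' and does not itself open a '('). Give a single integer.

Answer: 8

Derivation:
Newick: (U,(B,(J,F)),(M,Z,R,P));
Scan left-to-right; a leaf is any maximal label run not followed by '(':
  pos 1: leaf 'U' → count = 1
  pos 4: leaf 'B' → count = 2
  pos 7: leaf 'J' → count = 3
  pos 9: leaf 'F' → count = 4
  pos 14: leaf 'M' → count = 5
  pos 16: leaf 'Z' → count = 6
  pos 18: leaf 'R' → count = 7
  pos 20: leaf 'P' → count = 8
Total leaves: 8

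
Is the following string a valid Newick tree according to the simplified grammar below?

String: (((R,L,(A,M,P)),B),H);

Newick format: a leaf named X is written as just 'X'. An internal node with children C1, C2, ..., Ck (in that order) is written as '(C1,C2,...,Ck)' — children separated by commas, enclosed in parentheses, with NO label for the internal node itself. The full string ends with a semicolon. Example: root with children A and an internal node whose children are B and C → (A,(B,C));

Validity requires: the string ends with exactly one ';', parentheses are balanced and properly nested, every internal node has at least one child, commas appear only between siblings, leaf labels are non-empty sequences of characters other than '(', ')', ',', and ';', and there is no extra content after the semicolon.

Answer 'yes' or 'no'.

Answer: yes

Derivation:
Input: (((R,L,(A,M,P)),B),H);
Paren balance: 4 '(' vs 4 ')' OK
Ends with single ';': True
Full parse: OK
Valid: True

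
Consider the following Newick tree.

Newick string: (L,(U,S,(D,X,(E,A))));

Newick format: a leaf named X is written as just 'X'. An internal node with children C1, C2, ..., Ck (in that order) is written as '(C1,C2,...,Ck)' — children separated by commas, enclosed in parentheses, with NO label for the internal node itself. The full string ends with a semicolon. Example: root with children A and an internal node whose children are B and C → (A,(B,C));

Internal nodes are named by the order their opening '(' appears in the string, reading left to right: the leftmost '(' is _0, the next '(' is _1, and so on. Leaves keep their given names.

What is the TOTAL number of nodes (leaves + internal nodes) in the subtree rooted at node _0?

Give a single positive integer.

Answer: 11

Derivation:
Newick: (L,(U,S,(D,X,(E,A))));
Locate _0: it is the '(' at position 0 (the 1st '(' reading left to right).
Query: subtree rooted at _0
_0: subtree_size = 1 + 10
  L: subtree_size = 1 + 0
  _1: subtree_size = 1 + 8
    U: subtree_size = 1 + 0
    S: subtree_size = 1 + 0
    _2: subtree_size = 1 + 5
      D: subtree_size = 1 + 0
      X: subtree_size = 1 + 0
      _3: subtree_size = 1 + 2
        E: subtree_size = 1 + 0
        A: subtree_size = 1 + 0
Total subtree size of _0: 11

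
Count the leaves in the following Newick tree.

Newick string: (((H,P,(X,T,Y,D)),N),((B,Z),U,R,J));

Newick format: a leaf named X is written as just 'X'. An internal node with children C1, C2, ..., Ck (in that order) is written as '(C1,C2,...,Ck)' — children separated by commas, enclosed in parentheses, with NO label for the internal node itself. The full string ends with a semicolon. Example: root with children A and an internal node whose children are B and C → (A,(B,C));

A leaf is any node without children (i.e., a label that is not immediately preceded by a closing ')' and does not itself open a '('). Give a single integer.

Answer: 12

Derivation:
Newick: (((H,P,(X,T,Y,D)),N),((B,Z),U,R,J));
Scan left-to-right; a leaf is any maximal label run not followed by '(':
  pos 3: leaf 'H' → count = 1
  pos 5: leaf 'P' → count = 2
  pos 8: leaf 'X' → count = 3
  pos 10: leaf 'T' → count = 4
  pos 12: leaf 'Y' → count = 5
  pos 14: leaf 'D' → count = 6
  pos 18: leaf 'N' → count = 7
  pos 23: leaf 'B' → count = 8
  pos 25: leaf 'Z' → count = 9
  pos 28: leaf 'U' → count = 10
  pos 30: leaf 'R' → count = 11
  pos 32: leaf 'J' → count = 12
Total leaves: 12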